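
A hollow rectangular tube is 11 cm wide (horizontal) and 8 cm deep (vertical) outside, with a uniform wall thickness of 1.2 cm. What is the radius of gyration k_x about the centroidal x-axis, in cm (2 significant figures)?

k_x ≈ 2.9 cm

Break the section into simple shapes (no overlaps), measuring from the bottom-left corner of the bounding box.
Outer rectangle: 11 × 8, A = 88 cm², y = 4 cm, Ī = 469.3 cm⁴.
Inner void (subtracted): 8.6 × 5.6, A = 48.16 cm², y = 4 cm, Ī = 125.9 cm⁴.
By symmetry the centroid is at mid-height, ȳ = 4 cm.
All pieces are centred on the centroidal x-axis, so I = ΣĪ (holes subtracted) = 343.5 cm⁴.
Radius of gyration: k = √(I/A) = √(343.5 / 39.84) = 2.936 cm.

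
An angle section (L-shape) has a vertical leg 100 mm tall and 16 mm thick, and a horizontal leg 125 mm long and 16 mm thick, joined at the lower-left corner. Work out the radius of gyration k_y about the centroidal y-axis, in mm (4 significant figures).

k_y ≈ 38.75 mm

Treat the section as a set of non-overlapping primitives; coordinates are from the bounding-box lower-left.
Vertical leg: 16 × 100, A = 1 600 mm², x = 8 mm, Ī = 34133.3 mm⁴.
Horizontal leg (remainder): 109 × 16, A = 1 744 mm², x = 70.5 mm, Ī = 1 726 705 mm⁴.
Centroid: x̄ = ΣA·x / ΣA = 40.5957 mm.
Transfer each piece to the centroidal y-axis using Ī + A·d² with d = x − 40.5957:
  vertical leg: d = -32.5957 mm → contributes +1 734 100 mm⁴
  horizontal leg (remainder): d = 29.9043 mm → contributes +3 286 308 mm⁴
Total I = 5 020 408 mm⁴.
Radius of gyration: k = √(I/A) = √(5 020 408 / 3 344) = 38.7468 mm.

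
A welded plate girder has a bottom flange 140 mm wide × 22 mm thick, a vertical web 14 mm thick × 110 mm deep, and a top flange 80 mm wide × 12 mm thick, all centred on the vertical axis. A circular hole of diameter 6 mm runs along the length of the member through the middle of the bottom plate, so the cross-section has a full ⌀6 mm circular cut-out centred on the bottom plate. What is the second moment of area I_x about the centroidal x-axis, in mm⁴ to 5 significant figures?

Break the section into simple shapes (no overlaps), measuring from the bottom-left corner of the bounding box.
Bottom plate: 140 × 22, A = 3 080 mm², y = 11 mm, Ī = 124226.7 mm⁴.
Web plate: 14 × 110, A = 1 540 mm², y = 77 mm, Ī = 1 552 833 mm⁴.
Top plate: 80 × 12, A = 960 mm², y = 138 mm, Ī = 11 520 mm⁴.
Hole (subtracted): ⌀6, A = 28.27433 mm², y = 11 mm, Ī = 63.61725 mm⁴.
Centroid: ȳ = ΣA·y / ΣA = 51.26856 mm.
Transfer each piece to the centroidal x-axis using Ī + A·d² with d = y − 51.26856:
  bottom plate: d = -40.26856 mm → contributes +5 118 622 mm⁴
  web plate: d = 25.73144 mm → contributes +2 572 478 mm⁴
  top plate: d = 86.73144 mm → contributes +7 232 969 mm⁴
  hole: d = -40.26856 mm → contributes −45912.06 mm⁴
Total I = 14 878 157 mm⁴.

I_x ≈ 1.4878 × 10⁷ mm⁴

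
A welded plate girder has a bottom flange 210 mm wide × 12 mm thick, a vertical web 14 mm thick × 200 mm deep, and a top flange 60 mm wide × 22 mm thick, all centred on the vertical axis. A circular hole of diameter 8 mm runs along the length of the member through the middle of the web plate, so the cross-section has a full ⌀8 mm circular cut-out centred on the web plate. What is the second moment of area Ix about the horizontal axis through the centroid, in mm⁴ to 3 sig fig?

Ix ≈ 5.18 × 10⁷ mm⁴

Treat the section as a set of non-overlapping primitives; coordinates are from the bounding-box lower-left.
Bottom plate: 210 × 12, A = 2 520 mm², y = 6 mm, Ī = 30 240 mm⁴.
Web plate: 14 × 200, A = 2 800 mm², y = 112 mm, Ī = 9 333 333 mm⁴.
Top plate: 60 × 22, A = 1 320 mm², y = 223 mm, Ī = 53 240 mm⁴.
Hole (subtracted): ⌀8, A = 50.265 mm², y = 112 mm, Ī = 201.06 mm⁴.
Centroid: ȳ = ΣA·y / ΣA = 93.699 mm.
Transfer each piece to the horizontal axis through the centroid using Ī + A·d² with d = y − 93.699:
  bottom plate: d = -87.699 mm → contributes +19 411 764 mm⁴
  web plate: d = 18.301 mm → contributes +10 271 148 mm⁴
  top plate: d = 129.3 mm → contributes +22 122 054 mm⁴
  hole: d = 18.301 mm → contributes −17 037 mm⁴
Total I = 51 787 928 mm⁴.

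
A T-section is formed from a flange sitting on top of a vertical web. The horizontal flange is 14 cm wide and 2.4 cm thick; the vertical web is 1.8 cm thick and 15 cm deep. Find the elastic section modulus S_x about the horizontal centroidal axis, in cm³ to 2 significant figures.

Break the section into simple shapes (no overlaps), measuring from the bottom-left corner of the bounding box.
Flange: 14 × 2.4, A = 33.6 cm², y = 16.2 cm, Ī = 16.13 cm⁴.
Web: 1.8 × 15, A = 27 cm², y = 7.5 cm, Ī = 506.3 cm⁴.
Centroid: ȳ = ΣA·y / ΣA = 12.32 cm.
Transfer each piece to the horizontal centroidal axis using Ī + A·d² with d = y − 12.32:
  flange: d = 3.876 cm → contributes +521 cm⁴
  web: d = -4.824 cm → contributes +1 135 cm⁴
Total I = 1 655 cm⁴.
Extreme fibre distance c = 12.32 cm; S = I/c = 134.3 cm³.

S_x ≈ 130 cm³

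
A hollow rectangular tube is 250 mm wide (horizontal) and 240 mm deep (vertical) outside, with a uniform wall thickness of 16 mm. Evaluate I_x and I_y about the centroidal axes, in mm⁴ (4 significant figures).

I_x ≈ 1.245 × 10⁸ mm⁴, I_y ≈ 1.329 × 10⁸ mm⁴

Decompose the section into non-overlapping parts with the origin at the bottom-left of its bounding rectangle.
Outer rectangle: 250 × 240, A = 60 000 mm², y = 120 mm, Ī = 288 000 000 mm⁴.
Inner void (subtracted): 218 × 208, A = 45 344 mm², y = 120 mm, Ī = 163 480 235 mm⁴.
By symmetry the centroid is at mid-height, ȳ = 120 mm.
All pieces are centred on the centroidal x-axis, so I = ΣĪ (holes subtracted) = 124 519 765 mm⁴.
Repeating about the centroidal y-axis gives I_y = 132 922 645 mm⁴.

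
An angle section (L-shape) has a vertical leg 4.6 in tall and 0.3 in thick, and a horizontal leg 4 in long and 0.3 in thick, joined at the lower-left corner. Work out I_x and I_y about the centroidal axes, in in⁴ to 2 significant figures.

Break the section into simple shapes (no overlaps), measuring from the bottom-left corner of the bounding box.
Vertical leg: 0.3 × 4.6, A = 1.38 in², y = 2.3 in, Ī = 2.433 in⁴.
Horizontal leg (remainder): 3.7 × 0.3, A = 1.11 in², y = 0.15 in, Ī = 0.008325 in⁴.
Centroid: ȳ = ΣA·y / ΣA = 1.342 in.
Transfer each piece to the centroidal x-axis using Ī + A·d² with d = y − 1.342:
  vertical leg: d = 0.9584 in → contributes +3.701 in⁴
  horizontal leg (remainder): d = -1.192 in → contributes +1.584 in⁴
Total I = 5.285 in⁴.
For the y-axis: x̄ = 1.042 in.
Repeating about the centroidal y-axis gives I_y = 3.737 in⁴.

I_x ≈ 5.3 in⁴, I_y ≈ 3.7 in⁴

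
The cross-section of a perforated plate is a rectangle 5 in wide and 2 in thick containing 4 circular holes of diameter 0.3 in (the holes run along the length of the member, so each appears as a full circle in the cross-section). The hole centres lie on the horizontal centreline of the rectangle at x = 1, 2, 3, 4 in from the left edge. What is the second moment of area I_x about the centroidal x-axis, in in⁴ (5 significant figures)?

Treat the section as a set of non-overlapping primitives; coordinates are from the bounding-box lower-left.
Plate: 5 × 2, A = 10 in², y = 1 in, Ī = 3.333333 in⁴.
Hole 1 (subtracted): ⌀0.3, A = 0.07068583 in², y = 1 in, Ī = 0.0003976078 in⁴.
Hole 2 (subtracted): ⌀0.3, A = 0.07068583 in², y = 1 in, Ī = 0.0003976078 in⁴.
Hole 3 (subtracted): ⌀0.3, A = 0.07068583 in², y = 1 in, Ī = 0.0003976078 in⁴.
Hole 4 (subtracted): ⌀0.3, A = 0.07068583 in², y = 1 in, Ī = 0.0003976078 in⁴.
By symmetry the centroid is at mid-height, ȳ = 1 in.
All pieces are centred on the centroidal x-axis, so I = ΣĪ (holes subtracted) = 3.331743 in⁴.

I_x ≈ 3.3317 in⁴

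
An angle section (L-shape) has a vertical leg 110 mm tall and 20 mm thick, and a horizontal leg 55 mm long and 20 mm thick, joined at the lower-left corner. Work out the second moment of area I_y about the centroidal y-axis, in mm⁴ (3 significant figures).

I_y ≈ 5.46 × 10⁵ mm⁴

Break the section into simple shapes (no overlaps), measuring from the bottom-left corner of the bounding box.
Vertical leg: 20 × 110, A = 2 200 mm², x = 10 mm, Ī = 73 333 mm⁴.
Horizontal leg (remainder): 35 × 20, A = 700 mm², x = 37.5 mm, Ī = 71 458 mm⁴.
Centroid: x̄ = ΣA·x / ΣA = 16.638 mm.
Transfer each piece to the centroidal y-axis using Ī + A·d² with d = x − 16.638:
  vertical leg: d = -6.6379 mm → contributes +170 270 mm⁴
  horizontal leg (remainder): d = 20.862 mm → contributes +376 116 mm⁴
Total I = 546 386 mm⁴.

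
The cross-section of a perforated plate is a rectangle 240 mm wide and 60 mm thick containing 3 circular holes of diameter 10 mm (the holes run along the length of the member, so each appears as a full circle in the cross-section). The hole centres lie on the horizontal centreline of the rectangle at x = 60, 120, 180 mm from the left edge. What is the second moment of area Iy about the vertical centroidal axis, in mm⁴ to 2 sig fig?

Decompose the section into non-overlapping parts with the origin at the bottom-left of its bounding rectangle.
Plate: 240 × 60, A = 14 400 mm², x = 120 mm, Ī = 69 120 000 mm⁴.
Hole 1 (subtracted): ⌀10, A = 78.54 mm², x = 60 mm, Ī = 490.9 mm⁴.
Hole 2 (subtracted): ⌀10, A = 78.54 mm², x = 120 mm, Ī = 490.9 mm⁴.
Hole 3 (subtracted): ⌀10, A = 78.54 mm², x = 180 mm, Ī = 490.9 mm⁴.
By symmetry the centroid is at mid-width, x̄ = 120 mm.
Transfer each piece to the vertical centroidal axis using Ī + A·d² with d = x − 120:
  plate: d = 0 mm → contributes +69 120 000 mm⁴
  hole 1: d = -60 mm → contributes −283 234 mm⁴
  hole 2: d = 0 mm → contributes −490.9 mm⁴
  hole 3: d = 60 mm → contributes −283 234 mm⁴
Total I = 68 553 041 mm⁴.

Iy ≈ 6.9 × 10⁷ mm⁴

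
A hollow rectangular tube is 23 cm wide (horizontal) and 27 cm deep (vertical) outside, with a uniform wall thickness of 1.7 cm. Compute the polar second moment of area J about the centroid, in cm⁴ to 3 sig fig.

J ≈ 2.88 × 10⁴ cm⁴

Split into non-overlapping primitives; take the origin at the lower-left of the bounding box.
Outer rectangle: 23 × 27, A = 621 cm², y = 13.5 cm, Ī = 37 726 cm⁴.
Inner void (subtracted): 19.6 × 23.6, A = 462.56 cm², y = 13.5 cm, Ī = 21 469 cm⁴.
By symmetry the centroid is at mid-height, ȳ = 13.5 cm.
All pieces are centred on the centroidal x-axis, so I = ΣĪ (holes subtracted) = 16 257 cm⁴.
Repeating about the centroidal y-axis gives I_y = 12 568 cm⁴.
Polar second moment: J = I_x + I_y = 28 824 cm⁴.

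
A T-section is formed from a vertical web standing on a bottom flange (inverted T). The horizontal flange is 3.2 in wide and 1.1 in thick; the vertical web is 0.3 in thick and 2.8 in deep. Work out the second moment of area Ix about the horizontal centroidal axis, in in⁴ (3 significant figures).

Split into non-overlapping primitives; take the origin at the lower-left of the bounding box.
Flange: 3.2 × 1.1, A = 3.52 in², y = 0.55 in, Ī = 0.35493 in⁴.
Web: 0.3 × 2.8, A = 0.84 in², y = 2.5 in, Ī = 0.5488 in⁴.
Centroid: ȳ = ΣA·y / ΣA = 0.92569 in.
Transfer each piece to the horizontal centroidal axis using Ī + A·d² with d = y − 0.92569:
  flange: d = -0.37569 in → contributes +0.85175 in⁴
  web: d = 1.5743 in → contributes +2.6307 in⁴
Total I = 3.4825 in⁴.

Ix ≈ 3.48 in⁴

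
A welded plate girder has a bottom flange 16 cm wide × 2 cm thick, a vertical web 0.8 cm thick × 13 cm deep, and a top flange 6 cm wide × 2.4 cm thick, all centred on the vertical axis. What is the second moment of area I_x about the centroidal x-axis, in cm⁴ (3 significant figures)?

Decompose the section into non-overlapping parts with the origin at the bottom-left of its bounding rectangle.
Bottom plate: 16 × 2, A = 32 cm², y = 1 cm, Ī = 10.667 cm⁴.
Web plate: 0.8 × 13, A = 10.4 cm², y = 8.5 cm, Ī = 146.47 cm⁴.
Top plate: 6 × 2.4, A = 14.4 cm², y = 16.2 cm, Ī = 6.912 cm⁴.
Centroid: ȳ = ΣA·y / ΣA = 6.2268 cm.
Transfer each piece to the centroidal x-axis using Ī + A·d² with d = y − 6.2268:
  bottom plate: d = -5.2268 cm → contributes +884.88 cm⁴
  web plate: d = 2.2732 cm → contributes +200.21 cm⁴
  top plate: d = 9.9732 cm → contributes +1439.2 cm⁴
Total I = 2524.3 cm⁴.

I_x ≈ 2520 cm⁴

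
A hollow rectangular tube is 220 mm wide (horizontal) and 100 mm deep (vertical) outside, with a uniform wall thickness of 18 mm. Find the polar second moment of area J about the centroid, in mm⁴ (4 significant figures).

Decompose the section into non-overlapping parts with the origin at the bottom-left of its bounding rectangle.
Outer rectangle: 220 × 100, A = 22 000 mm², y = 50 mm, Ī = 18 333 333 mm⁴.
Inner void (subtracted): 184 × 64, A = 11 776 mm², y = 50 mm, Ī = 4 019 541 mm⁴.
By symmetry the centroid is at mid-height, ȳ = 50 mm.
All pieces are centred on the centroidal x-axis, so I = ΣĪ (holes subtracted) = 14 313 792 mm⁴.
Repeating about the centroidal y-axis gives I_y = 55 509 312 mm⁴.
Polar second moment: J = I_x + I_y = 69 823 104 mm⁴.

J ≈ 6.982 × 10⁷ mm⁴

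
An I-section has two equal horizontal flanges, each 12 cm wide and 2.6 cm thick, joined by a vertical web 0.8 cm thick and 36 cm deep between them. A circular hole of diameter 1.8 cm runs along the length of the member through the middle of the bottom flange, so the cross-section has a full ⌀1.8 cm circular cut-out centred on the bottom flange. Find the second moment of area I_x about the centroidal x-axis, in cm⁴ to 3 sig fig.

I_x ≈ 2.54 × 10⁴ cm⁴

Decompose the section into non-overlapping parts with the origin at the bottom-left of its bounding rectangle.
Bottom flange: 12 × 2.6, A = 31.2 cm², y = 1.3 cm, Ī = 17.576 cm⁴.
Web: 0.8 × 36, A = 28.8 cm², y = 20.6 cm, Ī = 3110.4 cm⁴.
Top flange: 12 × 2.6, A = 31.2 cm², y = 39.9 cm, Ī = 17.576 cm⁴.
Hole (subtracted): ⌀1.8, A = 2.5447 cm², y = 1.3 cm, Ī = 0.5153 cm⁴.
Centroid: ȳ = ΣA·y / ΣA = 21.154 cm.
Transfer each piece to the centroidal x-axis using Ī + A·d² with d = y − 21.154:
  bottom flange: d = -19.854 cm → contributes +12 316 cm⁴
  web: d = -0.55397 cm → contributes +3119.2 cm⁴
  top flange: d = 18.746 cm → contributes +10 982 cm⁴
  hole: d = -19.854 cm → contributes −1003.6 cm⁴
Total I = 25 413 cm⁴.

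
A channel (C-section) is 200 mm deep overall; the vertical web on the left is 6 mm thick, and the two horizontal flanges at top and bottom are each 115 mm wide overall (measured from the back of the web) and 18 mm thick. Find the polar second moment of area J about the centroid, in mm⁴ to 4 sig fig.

Split into non-overlapping primitives; take the origin at the lower-left of the bounding box.
Web: 6 × 200, A = 1 200 mm², y = 100 mm, Ī = 4 000 000 mm⁴.
Top flange (beyond web): 109 × 18, A = 1 962 mm², y = 191 mm, Ī = 52 974 mm⁴.
Bottom flange (beyond web): 109 × 18, A = 1 962 mm², y = 9 mm, Ī = 52 974 mm⁴.
By symmetry the centroid is at mid-height, ȳ = 100 mm.
Transfer each piece to the centroidal x-axis using Ī + A·d² with d = y − 100:
  web: d = 0 mm → contributes +4 000 000 mm⁴
  top flange (beyond web): d = 91 mm → contributes +16 300 296 mm⁴
  bottom flange (beyond web): d = -91 mm → contributes +16 300 296 mm⁴
Total I = 36 600 592 mm⁴.
For the y-axis: x̄ = 47.034 mm.
Repeating about the centroidal y-axis gives I_y = 6 927 030 mm⁴.
Polar second moment: J = I_x + I_y = 43 527 622 mm⁴.

J ≈ 4.353 × 10⁷ mm⁴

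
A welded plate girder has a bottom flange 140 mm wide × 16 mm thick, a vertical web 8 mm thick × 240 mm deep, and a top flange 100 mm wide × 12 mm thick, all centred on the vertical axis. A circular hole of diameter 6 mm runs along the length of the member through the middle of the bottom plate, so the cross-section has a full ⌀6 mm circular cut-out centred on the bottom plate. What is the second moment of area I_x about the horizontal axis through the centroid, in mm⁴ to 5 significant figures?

Break the section into simple shapes (no overlaps), measuring from the bottom-left corner of the bounding box.
Bottom plate: 140 × 16, A = 2 240 mm², y = 8 mm, Ī = 47786.67 mm⁴.
Web plate: 8 × 240, A = 1 920 mm², y = 136 mm, Ī = 9 216 000 mm⁴.
Top plate: 100 × 12, A = 1 200 mm², y = 262 mm, Ī = 14 400 mm⁴.
Hole (subtracted): ⌀6, A = 28.27433 mm², y = 8 mm, Ī = 63.61725 mm⁴.
Centroid: ȳ = ΣA·y / ΣA = 111.2611 mm.
Transfer each piece to the horizontal axis through the centroid using Ī + A·d² with d = y − 111.2611:
  bottom plate: d = -103.2611 mm → contributes +23 932 594 mm⁴
  web plate: d = 24.73887 mm → contributes +10 391 063 mm⁴
  top plate: d = 150.7389 mm → contributes +27 281 049 mm⁴
  hole: d = -103.2611 mm → contributes −301548.9 mm⁴
Total I = 61 303 157 mm⁴.

I_x ≈ 6.1303 × 10⁷ mm⁴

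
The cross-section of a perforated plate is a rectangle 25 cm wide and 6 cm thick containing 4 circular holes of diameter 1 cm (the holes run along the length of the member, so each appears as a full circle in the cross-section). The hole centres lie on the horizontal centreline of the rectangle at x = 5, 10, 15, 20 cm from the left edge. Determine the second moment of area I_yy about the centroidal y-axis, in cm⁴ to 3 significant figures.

Break the section into simple shapes (no overlaps), measuring from the bottom-left corner of the bounding box.
Plate: 25 × 6, A = 150 cm², x = 12.5 cm, Ī = 7812.5 cm⁴.
Hole 1 (subtracted): ⌀1, A = 0.7854 cm², x = 5 cm, Ī = 0.049087 cm⁴.
Hole 2 (subtracted): ⌀1, A = 0.7854 cm², x = 10 cm, Ī = 0.049087 cm⁴.
Hole 3 (subtracted): ⌀1, A = 0.7854 cm², x = 15 cm, Ī = 0.049087 cm⁴.
Hole 4 (subtracted): ⌀1, A = 0.7854 cm², x = 20 cm, Ī = 0.049087 cm⁴.
By symmetry the centroid is at mid-width, x̄ = 12.5 cm.
Transfer each piece to the centroidal y-axis using Ī + A·d² with d = x − 12.5:
  plate: d = 0 cm → contributes +7812.5 cm⁴
  hole 1: d = -7.5 cm → contributes −44.228 cm⁴
  hole 2: d = -2.5 cm → contributes −4.9578 cm⁴
  hole 3: d = 2.5 cm → contributes −4.9578 cm⁴
  hole 4: d = 7.5 cm → contributes −44.228 cm⁴
Total I = 7714.1 cm⁴.

I_yy ≈ 7710 cm⁴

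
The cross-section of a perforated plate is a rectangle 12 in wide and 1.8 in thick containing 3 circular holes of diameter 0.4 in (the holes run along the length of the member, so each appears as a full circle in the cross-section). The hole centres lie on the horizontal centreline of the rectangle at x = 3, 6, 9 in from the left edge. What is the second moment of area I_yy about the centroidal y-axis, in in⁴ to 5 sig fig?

Treat the section as a set of non-overlapping primitives; coordinates are from the bounding-box lower-left.
Plate: 12 × 1.8, A = 21.6 in², x = 6 in, Ī = 259.2 in⁴.
Hole 1 (subtracted): ⌀0.4, A = 0.1256637 in², x = 3 in, Ī = 0.001256637 in⁴.
Hole 2 (subtracted): ⌀0.4, A = 0.1256637 in², x = 6 in, Ī = 0.001256637 in⁴.
Hole 3 (subtracted): ⌀0.4, A = 0.1256637 in², x = 9 in, Ī = 0.001256637 in⁴.
By symmetry the centroid is at mid-width, x̄ = 6 in.
Transfer each piece to the centroidal y-axis using Ī + A·d² with d = x − 6:
  plate: d = 0 in → contributes +259.2 in⁴
  hole 1: d = -3 in → contributes −1.13223 in⁴
  hole 2: d = 0 in → contributes −0.001256637 in⁴
  hole 3: d = 3 in → contributes −1.13223 in⁴
Total I = 256.9343 in⁴.

I_yy ≈ 256.93 in⁴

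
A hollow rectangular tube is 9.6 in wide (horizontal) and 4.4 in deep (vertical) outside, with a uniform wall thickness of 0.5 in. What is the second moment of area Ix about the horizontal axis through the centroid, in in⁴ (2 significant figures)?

Ix ≈ 40 in⁴

Treat the section as a set of non-overlapping primitives; coordinates are from the bounding-box lower-left.
Outer rectangle: 9.6 × 4.4, A = 42.24 in², y = 2.2 in, Ī = 68.15 in⁴.
Inner void (subtracted): 8.6 × 3.4, A = 29.24 in², y = 2.2 in, Ī = 28.17 in⁴.
By symmetry the centroid is at mid-height, ȳ = 2.2 in.
All pieces are centred on the horizontal axis through the centroid, so I = ΣĪ (holes subtracted) = 39.98 in⁴.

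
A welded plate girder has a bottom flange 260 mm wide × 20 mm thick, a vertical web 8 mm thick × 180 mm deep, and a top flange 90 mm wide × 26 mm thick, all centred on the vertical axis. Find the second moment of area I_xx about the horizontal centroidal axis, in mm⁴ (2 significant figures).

I_xx ≈ 7.2 × 10⁷ mm⁴

Split into non-overlapping primitives; take the origin at the lower-left of the bounding box.
Bottom plate: 260 × 20, A = 5 200 mm², y = 10 mm, Ī = 173 333 mm⁴.
Web plate: 8 × 180, A = 1 440 mm², y = 110 mm, Ī = 3 888 000 mm⁴.
Top plate: 90 × 26, A = 2 340 mm², y = 213 mm, Ī = 131 820 mm⁴.
Centroid: ȳ = ΣA·y / ΣA = 78.93 mm.
Transfer each piece to the horizontal centroidal axis using Ī + A·d² with d = y − 78.93:
  bottom plate: d = -68.93 mm → contributes +24 882 610 mm⁴
  web plate: d = 31.07 mm → contributes +5 277 812 mm⁴
  top plate: d = 134.1 mm → contributes +42 190 772 mm⁴
Total I = 72 351 193 mm⁴.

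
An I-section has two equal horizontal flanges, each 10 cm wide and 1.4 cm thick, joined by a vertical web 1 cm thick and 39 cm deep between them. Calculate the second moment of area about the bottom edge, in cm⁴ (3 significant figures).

Decompose the section into non-overlapping parts with the origin at the bottom-left of its bounding rectangle.
Bottom flange: 10 × 1.4, A = 14 cm², y = 0.7 cm, Ī = 2.2867 cm⁴.
Web: 1 × 39, A = 39 cm², y = 20.9 cm, Ī = 4943.3 cm⁴.
Top flange: 10 × 1.4, A = 14 cm², y = 41.1 cm, Ī = 2.2867 cm⁴.
Transfer each piece to a horizontal axis along the bottom face using Ī + A·d² with d = y − 0:
  bottom flange: d = 0.7 cm → contributes +9.1467 cm⁴
  web: d = 20.9 cm → contributes +21 979 cm⁴
  top flange: d = 41.1 cm → contributes +23 651 cm⁴
Total I = 45 639 cm⁴.

I_base ≈ 4.56 × 10⁴ cm⁴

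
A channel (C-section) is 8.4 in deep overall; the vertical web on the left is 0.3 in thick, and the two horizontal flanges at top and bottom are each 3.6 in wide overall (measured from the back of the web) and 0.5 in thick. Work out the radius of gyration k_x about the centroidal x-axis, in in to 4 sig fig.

k_x ≈ 3.377 in

Decompose the section into non-overlapping parts with the origin at the bottom-left of its bounding rectangle.
Web: 0.3 × 8.4, A = 2.52 in², y = 4.2 in, Ī = 14.8176 in⁴.
Top flange (beyond web): 3.3 × 0.5, A = 1.65 in², y = 8.15 in, Ī = 0.034375 in⁴.
Bottom flange (beyond web): 3.3 × 0.5, A = 1.65 in², y = 0.25 in, Ī = 0.034375 in⁴.
By symmetry the centroid is at mid-height, ȳ = 4.2 in.
Transfer each piece to the centroidal x-axis using Ī + A·d² with d = y − 4.2:
  web: d = 0 in → contributes +14.8176 in⁴
  top flange (beyond web): d = 3.95 in → contributes +25.7785 in⁴
  bottom flange (beyond web): d = -3.95 in → contributes +25.7785 in⁴
Total I = 66.3746 in⁴.
Radius of gyration: k = √(I/A) = √(66.3746 / 5.82) = 3.37707 in.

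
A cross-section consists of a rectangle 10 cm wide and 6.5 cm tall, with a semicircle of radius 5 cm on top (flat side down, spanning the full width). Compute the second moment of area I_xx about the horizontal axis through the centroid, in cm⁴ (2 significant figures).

I_xx ≈ 1000 cm⁴

Split into non-overlapping primitives; take the origin at the lower-left of the bounding box.
Rectangular body: 10 × 6.5, A = 65 cm², y = 3.25 cm, Ī = 228.9 cm⁴.
Semicircular cap: semicircle r = 5, A = 39.27 cm², y = 8.622 cm, Ī = 68.6 cm⁴.
Centroid: ȳ = ΣA·y / ΣA = 5.273 cm.
Transfer each piece to the horizontal axis through the centroid using Ī + A·d² with d = y − 5.273:
  rectangular body: d = -2.023 cm → contributes +494.9 cm⁴
  semicircular cap: d = 3.349 cm → contributes +509 cm⁴
Total I = 1 004 cm⁴.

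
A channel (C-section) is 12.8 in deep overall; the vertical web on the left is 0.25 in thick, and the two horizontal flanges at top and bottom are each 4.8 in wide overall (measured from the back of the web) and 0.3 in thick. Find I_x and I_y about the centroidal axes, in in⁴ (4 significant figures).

I_x ≈ 150.4 in⁴, I_y ≈ 13.21 in⁴

Treat the section as a set of non-overlapping primitives; coordinates are from the bounding-box lower-left.
Web: 0.25 × 12.8, A = 3.2 in², y = 6.4 in, Ī = 43.6907 in⁴.
Top flange (beyond web): 4.55 × 0.3, A = 1.365 in², y = 12.65 in, Ī = 0.0102375 in⁴.
Bottom flange (beyond web): 4.55 × 0.3, A = 1.365 in², y = 0.15 in, Ī = 0.0102375 in⁴.
By symmetry the centroid is at mid-height, ȳ = 6.4 in.
Transfer each piece to the centroidal x-axis using Ī + A·d² with d = y − 6.4:
  web: d = 0 in → contributes +43.6907 in⁴
  top flange (beyond web): d = 6.25 in → contributes +53.3306 in⁴
  bottom flange (beyond web): d = -6.25 in → contributes +53.3306 in⁴
Total I = 150.352 in⁴.
For the y-axis: x̄ = 1.22989 in.
Repeating about the centroidal y-axis gives I_y = 13.212 in⁴.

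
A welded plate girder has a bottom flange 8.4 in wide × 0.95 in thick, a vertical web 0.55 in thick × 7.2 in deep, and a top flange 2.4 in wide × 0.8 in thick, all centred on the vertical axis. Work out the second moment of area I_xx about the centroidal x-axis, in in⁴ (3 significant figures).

I_xx ≈ 137 in⁴

Split into non-overlapping primitives; take the origin at the lower-left of the bounding box.
Bottom plate: 8.4 × 0.95, A = 7.98 in², y = 0.475 in, Ī = 0.60016 in⁴.
Web plate: 0.55 × 7.2, A = 3.96 in², y = 4.55 in, Ī = 17.107 in⁴.
Top plate: 2.4 × 0.8, A = 1.92 in², y = 8.55 in, Ī = 0.1024 in⁴.
Centroid: ȳ = ΣA·y / ΣA = 2.7579 in.
Transfer each piece to the centroidal x-axis using Ī + A·d² with d = y − 2.7579:
  bottom plate: d = -2.2829 in → contributes +42.189 in⁴
  web plate: d = 1.7921 in → contributes +29.825 in⁴
  top plate: d = 5.7921 in → contributes +64.515 in⁴
Total I = 136.53 in⁴.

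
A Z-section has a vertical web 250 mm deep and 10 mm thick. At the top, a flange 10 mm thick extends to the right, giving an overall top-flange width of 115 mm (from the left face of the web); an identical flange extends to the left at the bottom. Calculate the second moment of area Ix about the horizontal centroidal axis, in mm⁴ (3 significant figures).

Treat the section as a set of non-overlapping primitives; coordinates are from the bounding-box lower-left.
Web: 10 × 250, A = 2 500 mm², y = 125 mm, Ī = 13 020 833 mm⁴.
Top flange (beyond web): 105 × 10, A = 1 050 mm², y = 245 mm, Ī = 8 750 mm⁴.
Bottom flange (beyond web): 105 × 10, A = 1 050 mm², y = 5 mm, Ī = 8 750 mm⁴.
Centroid: ȳ = ΣA·y / ΣA = 125 mm.
Transfer each piece to the horizontal centroidal axis using Ī + A·d² with d = y − 125:
  web: d = 0 mm → contributes +13 020 833 mm⁴
  top flange (beyond web): d = 120 mm → contributes +15 128 750 mm⁴
  bottom flange (beyond web): d = -120 mm → contributes +15 128 750 mm⁴
Total I = 43 278 333 mm⁴.

Ix ≈ 4.33 × 10⁷ mm⁴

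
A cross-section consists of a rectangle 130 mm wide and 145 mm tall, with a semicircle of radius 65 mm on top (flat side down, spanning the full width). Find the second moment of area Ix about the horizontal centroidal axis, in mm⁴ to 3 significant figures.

Ix ≈ 8.42 × 10⁷ mm⁴

Treat the section as a set of non-overlapping primitives; coordinates are from the bounding-box lower-left.
Rectangular body: 130 × 145, A = 18 850 mm², y = 72.5 mm, Ī = 33 026 771 mm⁴.
Semicircular cap: semicircle r = 65, A = 6636.6 mm², y = 172.59 mm, Ī = 1 959 230 mm⁴.
Centroid: ȳ = ΣA·y / ΣA = 98.562 mm.
Transfer each piece to the horizontal centroidal axis using Ī + A·d² with d = y − 98.562:
  rectangular body: d = -26.062 mm → contributes +45 830 437 mm⁴
  semicircular cap: d = 74.025 mm → contributes +38 325 529 mm⁴
Total I = 84 155 966 mm⁴.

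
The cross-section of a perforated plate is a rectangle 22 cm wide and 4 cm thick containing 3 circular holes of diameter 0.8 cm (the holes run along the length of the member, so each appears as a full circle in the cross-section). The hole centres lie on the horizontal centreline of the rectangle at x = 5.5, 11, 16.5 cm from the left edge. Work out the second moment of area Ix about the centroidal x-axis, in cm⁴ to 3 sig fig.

Ix ≈ 117 cm⁴

Decompose the section into non-overlapping parts with the origin at the bottom-left of its bounding rectangle.
Plate: 22 × 4, A = 88 cm², y = 2 cm, Ī = 117.33 cm⁴.
Hole 1 (subtracted): ⌀0.8, A = 0.50265 cm², y = 2 cm, Ī = 0.020106 cm⁴.
Hole 2 (subtracted): ⌀0.8, A = 0.50265 cm², y = 2 cm, Ī = 0.020106 cm⁴.
Hole 3 (subtracted): ⌀0.8, A = 0.50265 cm², y = 2 cm, Ī = 0.020106 cm⁴.
By symmetry the centroid is at mid-height, ȳ = 2 cm.
All pieces are centred on the centroidal x-axis, so I = ΣĪ (holes subtracted) = 117.27 cm⁴.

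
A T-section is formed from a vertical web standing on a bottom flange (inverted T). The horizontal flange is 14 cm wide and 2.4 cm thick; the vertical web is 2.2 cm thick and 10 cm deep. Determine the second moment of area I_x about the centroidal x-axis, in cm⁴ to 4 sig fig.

Treat the section as a set of non-overlapping primitives; coordinates are from the bounding-box lower-left.
Flange: 14 × 2.4, A = 33.6 cm², y = 1.2 cm, Ī = 16.128 cm⁴.
Web: 2.2 × 10, A = 22 cm², y = 7.4 cm, Ī = 183.333 cm⁴.
Centroid: ȳ = ΣA·y / ΣA = 3.65324 cm.
Transfer each piece to the centroidal x-axis using Ī + A·d² with d = y − 3.65324:
  flange: d = -2.45324 cm → contributes +218.345 cm⁴
  web: d = 3.74676 cm → contributes +492.174 cm⁴
Total I = 710.52 cm⁴.

I_x ≈ 710.5 cm⁴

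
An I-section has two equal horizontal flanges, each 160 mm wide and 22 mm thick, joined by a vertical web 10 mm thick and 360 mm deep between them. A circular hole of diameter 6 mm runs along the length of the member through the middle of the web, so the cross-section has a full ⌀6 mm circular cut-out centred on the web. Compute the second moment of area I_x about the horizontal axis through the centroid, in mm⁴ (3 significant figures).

Treat the section as a set of non-overlapping primitives; coordinates are from the bounding-box lower-left.
Bottom flange: 160 × 22, A = 3 520 mm², y = 11 mm, Ī = 141 973 mm⁴.
Web: 10 × 360, A = 3 600 mm², y = 202 mm, Ī = 38 880 000 mm⁴.
Top flange: 160 × 22, A = 3 520 mm², y = 393 mm, Ī = 141 973 mm⁴.
Hole (subtracted): ⌀6, A = 28.274 mm², y = 202 mm, Ī = 63.617 mm⁴.
By symmetry the centroid is at mid-height, ȳ = 202 mm.
Transfer each piece to the horizontal axis through the centroid using Ī + A·d² with d = y − 202:
  bottom flange: d = -191 mm → contributes +128 555 093 mm⁴
  web: d = 0 mm → contributes +38 880 000 mm⁴
  top flange: d = 191 mm → contributes +128 555 093 mm⁴
  hole: d = 0 mm → contributes −63.617 mm⁴
Total I = 295 990 123 mm⁴.

I_x ≈ 2.96 × 10⁸ mm⁴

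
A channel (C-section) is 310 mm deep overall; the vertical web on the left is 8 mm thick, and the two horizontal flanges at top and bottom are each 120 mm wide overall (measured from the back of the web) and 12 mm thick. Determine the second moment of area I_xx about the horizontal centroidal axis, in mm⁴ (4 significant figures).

I_xx ≈ 7.957 × 10⁷ mm⁴

Break the section into simple shapes (no overlaps), measuring from the bottom-left corner of the bounding box.
Web: 8 × 310, A = 2 480 mm², y = 155 mm, Ī = 19 860 667 mm⁴.
Top flange (beyond web): 112 × 12, A = 1 344 mm², y = 304 mm, Ī = 16 128 mm⁴.
Bottom flange (beyond web): 112 × 12, A = 1 344 mm², y = 6 mm, Ī = 16 128 mm⁴.
By symmetry the centroid is at mid-height, ȳ = 155 mm.
Transfer each piece to the horizontal centroidal axis using Ī + A·d² with d = y − 155:
  web: d = 0 mm → contributes +19 860 667 mm⁴
  top flange (beyond web): d = 149 mm → contributes +29 854 272 mm⁴
  bottom flange (beyond web): d = -149 mm → contributes +29 854 272 mm⁴
Total I = 79 569 211 mm⁴.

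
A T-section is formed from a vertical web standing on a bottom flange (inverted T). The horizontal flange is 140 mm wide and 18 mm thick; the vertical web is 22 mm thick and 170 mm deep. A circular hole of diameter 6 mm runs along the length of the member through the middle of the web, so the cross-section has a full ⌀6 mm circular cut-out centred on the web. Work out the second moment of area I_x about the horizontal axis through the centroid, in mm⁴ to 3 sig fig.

Treat the section as a set of non-overlapping primitives; coordinates are from the bounding-box lower-left.
Flange: 140 × 18, A = 2 520 mm², y = 9 mm, Ī = 68 040 mm⁴.
Web: 22 × 170, A = 3 740 mm², y = 103 mm, Ī = 9 007 167 mm⁴.
Hole (subtracted): ⌀6, A = 28.274 mm², y = 103 mm, Ī = 63.617 mm⁴.
Centroid: ȳ = ΣA·y / ΣA = 64.988 mm.
Transfer each piece to the horizontal axis through the centroid using Ī + A·d² with d = y − 64.988:
  flange: d = -55.988 mm → contributes +7 967 390 mm⁴
  web: d = 38.012 mm → contributes +14 411 122 mm⁴
  hole: d = 38.012 mm → contributes −40 917 mm⁴
Total I = 22 337 594 mm⁴.

I_x ≈ 2.23 × 10⁷ mm⁴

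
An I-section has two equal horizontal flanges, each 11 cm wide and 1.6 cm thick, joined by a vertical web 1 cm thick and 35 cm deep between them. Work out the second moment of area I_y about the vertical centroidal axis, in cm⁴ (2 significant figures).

I_y ≈ 360 cm⁴

Decompose the section into non-overlapping parts with the origin at the bottom-left of its bounding rectangle.
Bottom flange: 11 × 1.6, A = 17.6 cm², x = 5.5 cm, Ī = 177.5 cm⁴.
Web: 1 × 35, A = 35 cm², x = 5.5 cm, Ī = 2.917 cm⁴.
Top flange: 11 × 1.6, A = 17.6 cm², x = 5.5 cm, Ī = 177.5 cm⁴.
By symmetry the centroid is at mid-width, x̄ = 5.5 cm.
All pieces are centred on the vertical centroidal axis, so I = ΣĪ = 357.9 cm⁴.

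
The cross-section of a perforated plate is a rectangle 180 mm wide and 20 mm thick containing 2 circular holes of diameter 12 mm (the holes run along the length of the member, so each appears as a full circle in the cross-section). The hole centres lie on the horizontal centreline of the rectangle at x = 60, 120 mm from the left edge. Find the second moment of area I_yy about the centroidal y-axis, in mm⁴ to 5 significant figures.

I_yy ≈ 9.5144 × 10⁶ mm⁴

Break the section into simple shapes (no overlaps), measuring from the bottom-left corner of the bounding box.
Plate: 180 × 20, A = 3 600 mm², x = 90 mm, Ī = 9 720 000 mm⁴.
Hole 1 (subtracted): ⌀12, A = 113.0973 mm², x = 60 mm, Ī = 1017.876 mm⁴.
Hole 2 (subtracted): ⌀12, A = 113.0973 mm², x = 120 mm, Ī = 1017.876 mm⁴.
By symmetry the centroid is at mid-width, x̄ = 90 mm.
Transfer each piece to the centroidal y-axis using Ī + A·d² with d = x − 90:
  plate: d = 0 mm → contributes +9 720 000 mm⁴
  hole 1: d = -30 mm → contributes −102805.5 mm⁴
  hole 2: d = 30 mm → contributes −102805.5 mm⁴
Total I = 9 514 389 mm⁴.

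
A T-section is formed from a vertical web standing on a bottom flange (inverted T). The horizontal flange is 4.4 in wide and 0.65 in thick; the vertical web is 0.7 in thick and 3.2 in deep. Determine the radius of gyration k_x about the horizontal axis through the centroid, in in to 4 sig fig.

Break the section into simple shapes (no overlaps), measuring from the bottom-left corner of the bounding box.
Flange: 4.4 × 0.65, A = 2.86 in², y = 0.325 in, Ī = 0.100696 in⁴.
Web: 0.7 × 3.2, A = 2.24 in², y = 2.25 in, Ī = 1.91147 in⁴.
Centroid: ȳ = ΣA·y / ΣA = 1.17049 in.
Transfer each piece to the horizontal axis through the centroid using Ī + A·d² with d = y − 1.17049:
  flange: d = -0.84549 in → contributes +2.14518 in⁴
  web: d = 1.07951 in → contributes +4.52183 in⁴
Total I = 6.66701 in⁴.
Radius of gyration: k = √(I/A) = √(6.66701 / 5.1) = 1.14335 in.

k_x ≈ 1.143 in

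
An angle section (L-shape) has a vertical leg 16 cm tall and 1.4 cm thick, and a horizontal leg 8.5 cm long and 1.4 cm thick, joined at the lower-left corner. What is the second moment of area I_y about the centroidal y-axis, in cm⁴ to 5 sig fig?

I_y ≈ 169.77 cm⁴

Break the section into simple shapes (no overlaps), measuring from the bottom-left corner of the bounding box.
Vertical leg: 1.4 × 16, A = 22.4 cm², x = 0.7 cm, Ī = 3.658667 cm⁴.
Horizontal leg (remainder): 7.1 × 1.4, A = 9.94 cm², x = 4.95 cm, Ī = 41.75628 cm⁴.
Centroid: x̄ = ΣA·x / ΣA = 2.006277 cm.
Transfer each piece to the centroidal y-axis using Ī + A·d² with d = x − 2.006277:
  vertical leg: d = -1.306277 cm → contributes +41.88113 cm⁴
  horizontal leg (remainder): d = 2.943723 cm → contributes +127.8914 cm⁴
Total I = 169.7725 cm⁴.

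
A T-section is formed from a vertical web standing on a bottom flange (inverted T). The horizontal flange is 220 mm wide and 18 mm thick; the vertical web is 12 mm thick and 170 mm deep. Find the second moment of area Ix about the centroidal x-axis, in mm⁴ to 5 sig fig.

Decompose the section into non-overlapping parts with the origin at the bottom-left of its bounding rectangle.
Flange: 220 × 18, A = 3 960 mm², y = 9 mm, Ī = 106 920 mm⁴.
Web: 12 × 170, A = 2 040 mm², y = 103 mm, Ī = 4 913 000 mm⁴.
Centroid: ȳ = ΣA·y / ΣA = 40.96 mm.
Transfer each piece to the centroidal x-axis using Ī + A·d² with d = y − 40.96:
  flange: d = -31.96 mm → contributes +4 151 829 mm⁴
  web: d = 62.04 mm → contributes +12 764 882 mm⁴
Total I = 16 916 710 mm⁴.

Ix ≈ 1.6917 × 10⁷ mm⁴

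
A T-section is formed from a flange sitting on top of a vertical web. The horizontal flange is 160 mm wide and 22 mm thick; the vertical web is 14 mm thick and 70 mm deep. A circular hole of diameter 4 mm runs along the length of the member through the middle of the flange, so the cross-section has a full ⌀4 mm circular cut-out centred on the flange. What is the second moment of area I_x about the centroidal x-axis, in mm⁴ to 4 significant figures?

Break the section into simple shapes (no overlaps), measuring from the bottom-left corner of the bounding box.
Flange: 160 × 22, A = 3 520 mm², y = 81 mm, Ī = 141 973 mm⁴.
Web: 14 × 70, A = 980 mm², y = 35 mm, Ī = 400 167 mm⁴.
Hole (subtracted): ⌀4, A = 12.5664 mm², y = 81 mm, Ī = 12.5664 mm⁴.
Centroid: ȳ = ΣA·y / ΣA = 70.9542 mm.
Transfer each piece to the centroidal x-axis using Ī + A·d² with d = y − 70.9542:
  flange: d = 10.0458 mm → contributes +497 207 mm⁴
  web: d = -35.9542 mm → contributes +1 667 015 mm⁴
  hole: d = 10.0458 mm → contributes −1280.75 mm⁴
Total I = 2 162 941 mm⁴.

I_x ≈ 2.163 × 10⁶ mm⁴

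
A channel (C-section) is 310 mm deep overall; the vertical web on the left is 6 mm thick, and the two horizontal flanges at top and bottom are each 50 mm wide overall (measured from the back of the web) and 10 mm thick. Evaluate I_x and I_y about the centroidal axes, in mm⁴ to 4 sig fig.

I_x ≈ 3.470 × 10⁷ mm⁴, I_y ≈ 5.209 × 10⁵ mm⁴

Decompose the section into non-overlapping parts with the origin at the bottom-left of its bounding rectangle.
Web: 6 × 310, A = 1 860 mm², y = 155 mm, Ī = 14 895 500 mm⁴.
Top flange (beyond web): 44 × 10, A = 440 mm², y = 305 mm, Ī = 3666.67 mm⁴.
Bottom flange (beyond web): 44 × 10, A = 440 mm², y = 5 mm, Ī = 3666.67 mm⁴.
By symmetry the centroid is at mid-height, ȳ = 155 mm.
Transfer each piece to the centroidal x-axis using Ī + A·d² with d = y − 155:
  web: d = 0 mm → contributes +14 895 500 mm⁴
  top flange (beyond web): d = 150 mm → contributes +9 903 667 mm⁴
  bottom flange (beyond web): d = -150 mm → contributes +9 903 667 mm⁴
Total I = 34 702 833 mm⁴.
For the y-axis: x̄ = 11.0292 mm.
Repeating about the centroidal y-axis gives I_y = 520 911 mm⁴.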